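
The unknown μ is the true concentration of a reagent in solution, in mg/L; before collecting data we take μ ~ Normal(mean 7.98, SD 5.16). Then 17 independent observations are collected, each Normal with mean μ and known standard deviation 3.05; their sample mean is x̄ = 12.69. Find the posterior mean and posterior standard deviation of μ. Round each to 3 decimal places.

Posterior mean ≈ 12.595; posterior SD ≈ 0.732

With known σ, the Normal prior is conjugate. Weight on the data is w = (n/σ²)/(n/σ² + 1/τ₀²) = 1.82747/(1.82747+0.0375578) = 0.97986.
Posterior mean = w·x̄ + (1−w)·μ₀ = 0.97986·12.69 + 0.020138·7.98 = 12.595. Posterior variance = 1/(1.82747+0.0375578) = 0.536186, so SD = 0.732.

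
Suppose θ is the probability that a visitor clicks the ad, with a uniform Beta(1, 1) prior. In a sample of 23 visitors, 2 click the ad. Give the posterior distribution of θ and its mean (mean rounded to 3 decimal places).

Observing 2 successes and 21 failures updates Beta(1, 1) by adding the success and failure counts to the two shape parameters: α = 1+2 = 3, β = 1+21 = 22.
Posterior mean = α/(α+β) = 3/25 = 0.120.

Posterior: Beta(3, 22); mean ≈ 0.120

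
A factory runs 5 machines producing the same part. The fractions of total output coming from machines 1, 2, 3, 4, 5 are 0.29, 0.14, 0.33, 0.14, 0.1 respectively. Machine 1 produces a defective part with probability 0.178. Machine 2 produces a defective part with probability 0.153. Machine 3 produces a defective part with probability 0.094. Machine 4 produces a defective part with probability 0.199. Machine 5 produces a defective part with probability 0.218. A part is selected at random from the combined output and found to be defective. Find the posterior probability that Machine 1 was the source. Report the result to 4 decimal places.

Posterior probability ≈ 0.3358

Tabulate prior·likelihood by source: [1] prior 0.29, lik 0.178, product 0.05162; [2] prior 0.14, lik 0.153, product 0.02142; [3] prior 0.33, lik 0.094, product 0.03102; [4] prior 0.14, lik 0.199, product 0.02786; [5] prior 0.1, lik 0.218, product 0.02180.
Normalizing constant = 0.15372; the posterior for Machine 1 is its product over the sum, 0.05162/0.15372 = 0.3358.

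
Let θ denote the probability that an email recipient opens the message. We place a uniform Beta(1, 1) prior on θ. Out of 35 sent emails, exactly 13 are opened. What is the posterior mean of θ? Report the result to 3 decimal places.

Posterior mean ≈ 0.378

Observing 13 successes and 22 failures updates Beta(1, 1) by adding the success and failure counts to the two shape parameters: α = 1+13 = 14, β = 1+22 = 23.
E[θ | data] = 14/(14+23) = 0.378.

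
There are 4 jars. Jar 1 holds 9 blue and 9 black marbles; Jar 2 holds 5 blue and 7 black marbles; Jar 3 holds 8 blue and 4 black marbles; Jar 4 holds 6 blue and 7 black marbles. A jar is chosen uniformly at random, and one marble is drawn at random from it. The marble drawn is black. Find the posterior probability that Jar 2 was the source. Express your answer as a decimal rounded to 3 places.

Posterior probability ≈ 0.298

P(black|Jar 1) = 0.5; P(black|Jar 2) = 0.5833; P(black|Jar 3) = 0.3333; P(black|Jar 4) = 0.5385.
Prior × likelihood for each source: 0.25·0.5=0.1250, 0.25·0.5833=0.1458, 0.25·0.3333=0.08333, 0.25·0.5385=0.1346. Summing gives P(black) = 0.48878.
P(Jar 2 | black) = 0.1458 / 0.48878 = 0.298.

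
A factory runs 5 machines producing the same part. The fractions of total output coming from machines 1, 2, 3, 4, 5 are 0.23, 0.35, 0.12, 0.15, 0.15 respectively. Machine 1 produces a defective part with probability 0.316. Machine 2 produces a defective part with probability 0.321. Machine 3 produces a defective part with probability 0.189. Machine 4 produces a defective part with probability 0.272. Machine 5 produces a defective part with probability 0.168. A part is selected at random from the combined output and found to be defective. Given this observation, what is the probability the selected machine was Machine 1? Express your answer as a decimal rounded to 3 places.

Posterior probability ≈ 0.266

Tabulate prior·likelihood by source: [1] prior 0.23, lik 0.316, product 0.07268; [2] prior 0.35, lik 0.321, product 0.1123; [3] prior 0.12, lik 0.189, product 0.02268; [4] prior 0.15, lik 0.272, product 0.04080; [5] prior 0.15, lik 0.168, product 0.02520.
Normalizing constant = 0.27371; the posterior for Machine 1 is its product over the sum, 0.07268/0.27371 = 0.266.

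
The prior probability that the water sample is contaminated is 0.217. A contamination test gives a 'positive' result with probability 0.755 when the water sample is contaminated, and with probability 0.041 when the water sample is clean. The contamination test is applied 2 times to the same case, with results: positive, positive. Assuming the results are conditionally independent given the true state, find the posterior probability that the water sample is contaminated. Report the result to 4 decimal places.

With H the event that the water sample is contaminated, the joint likelihood of the observed sequence is P(data|H) = 0.755·0.755 = 0.57003 and P(data|¬H) = 0.041·0.041 = 0.0016810.
Bayes: P(H|data) = 0.217·0.57003 / (0.217·0.57003 + 0.783·0.0016810) = 0.12370/0.12501 = 0.9895.

Posterior P(H) ≈ 0.9895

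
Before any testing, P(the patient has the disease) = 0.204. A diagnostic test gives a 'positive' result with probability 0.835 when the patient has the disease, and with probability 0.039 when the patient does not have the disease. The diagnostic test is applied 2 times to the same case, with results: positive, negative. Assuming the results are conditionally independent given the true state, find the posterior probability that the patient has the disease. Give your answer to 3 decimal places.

Posterior P(H) ≈ 0.485

With H the event that the patient has the disease, the joint likelihood of the observed sequence is P(data|H) = 0.835·0.165 = 0.13778 and P(data|¬H) = 0.039·0.961 = 0.037479.
Bayes: P(H|data) = 0.204·0.13778 / (0.204·0.13778 + 0.796·0.037479) = 0.028106/0.057939 = 0.4851.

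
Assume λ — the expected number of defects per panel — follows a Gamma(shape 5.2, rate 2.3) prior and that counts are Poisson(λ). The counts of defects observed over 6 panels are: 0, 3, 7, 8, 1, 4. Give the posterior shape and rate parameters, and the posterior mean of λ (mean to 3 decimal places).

Posterior: Gamma(shape=28.2, rate=8.3); mean ≈ 3.398

Total count ∑xᵢ = 23 over n = 6 panels.
Gamma is conjugate to the Poisson likelihood: posterior is Gamma(shape = 5.2+23 = 28.2, rate = 2.3+6 = 8.3).
Posterior mean = shape/rate = 28.2/8.3 = 3.398.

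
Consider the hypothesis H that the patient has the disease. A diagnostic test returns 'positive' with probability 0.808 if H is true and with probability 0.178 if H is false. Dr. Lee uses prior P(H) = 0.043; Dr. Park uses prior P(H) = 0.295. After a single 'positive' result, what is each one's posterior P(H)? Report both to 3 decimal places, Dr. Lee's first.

Dr. Lee: 0.169; Dr. Park: 0.655

The likelihood ratio for a 'positive' result is 0.808/0.178 = 4.5393.
Dr. Lee: prior odds 0.043/0.957 = 0.044932; posterior odds 0.20396; posterior probability 0.169.
Dr. Park: prior odds 0.295/0.705 = 0.41844; posterior odds 1.8994; posterior probability 0.655.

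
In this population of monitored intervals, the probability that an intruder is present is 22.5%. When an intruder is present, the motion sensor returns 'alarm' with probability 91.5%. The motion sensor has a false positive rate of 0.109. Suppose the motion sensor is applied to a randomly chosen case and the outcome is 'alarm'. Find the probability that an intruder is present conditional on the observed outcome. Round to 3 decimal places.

Write H for 'an intruder is present'. Prior odds H:¬H = 0.225/0.775 = 0.29032. For the 'alarm' outcome, the likelihood ratio is 0.915/0.109 = 8.3945.
Posterior odds = 0.29032 × 8.3945 = 2.4371, so P(H|E) = 2.4371/(1+2.4371) = 0.709.

P(H | E) ≈ 0.709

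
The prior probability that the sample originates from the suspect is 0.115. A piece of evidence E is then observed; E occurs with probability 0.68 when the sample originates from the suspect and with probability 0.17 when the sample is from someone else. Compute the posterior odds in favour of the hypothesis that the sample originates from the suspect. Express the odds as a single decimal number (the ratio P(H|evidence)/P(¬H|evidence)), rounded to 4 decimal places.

Posterior odds ≈ 0.5198

Prior odds = 0.115/(1−0.115) = 0.12994. In log-odds, ln(0.12994) = -2.0407.
Add log likelihood ratio: ln(4.0000) = 1.3863.
Posterior log-odds = -0.65436, so posterior odds = exp(-0.65436) = 0.51977.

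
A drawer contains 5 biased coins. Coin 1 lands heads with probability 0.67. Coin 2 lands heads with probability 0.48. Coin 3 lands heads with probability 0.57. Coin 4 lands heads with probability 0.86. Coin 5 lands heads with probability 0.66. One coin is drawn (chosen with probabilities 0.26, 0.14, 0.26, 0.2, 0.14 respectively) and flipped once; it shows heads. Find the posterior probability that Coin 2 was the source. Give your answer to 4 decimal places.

Tabulate prior·likelihood by source: [1] prior 0.26, lik 0.67, product 0.1742; [2] prior 0.14, lik 0.48, product 0.06720; [3] prior 0.26, lik 0.57, product 0.1482; [4] prior 0.2, lik 0.86, product 0.1720; [5] prior 0.14, lik 0.66, product 0.09240.
Normalizing constant = 0.65400; the posterior for Coin 2 is its product over the sum, 0.06720/0.65400 = 0.1028.

Posterior probability ≈ 0.1028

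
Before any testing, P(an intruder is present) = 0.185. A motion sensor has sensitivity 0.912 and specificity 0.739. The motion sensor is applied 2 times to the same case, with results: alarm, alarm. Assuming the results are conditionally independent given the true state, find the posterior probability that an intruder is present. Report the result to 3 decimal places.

Posterior P(H) ≈ 0.735

With H the event that an intruder is present, the joint likelihood of the observed sequence is P(data|H) = 0.912·0.912 = 0.83174 and P(data|¬H) = 0.261·0.261 = 0.068121.
Bayes: P(H|data) = 0.185·0.83174 / (0.185·0.83174 + 0.815·0.068121) = 0.15387/0.20939 = 0.7349.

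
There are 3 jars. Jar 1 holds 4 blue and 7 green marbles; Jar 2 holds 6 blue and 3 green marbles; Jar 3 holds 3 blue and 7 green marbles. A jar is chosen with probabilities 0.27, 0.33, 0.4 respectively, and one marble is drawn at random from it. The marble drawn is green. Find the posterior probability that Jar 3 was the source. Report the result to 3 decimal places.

Posterior probability ≈ 0.498

P(green|Jar 1) = 0.6364; P(green|Jar 2) = 0.3333; P(green|Jar 3) = 0.7.
Prior × likelihood for each source: 0.27·0.6364=0.1718, 0.33·0.3333=0.1100, 0.4·0.7=0.2800. Summing gives P(green) = 0.56182.
P(Jar 3 | green) = 0.2800 / 0.56182 = 0.498.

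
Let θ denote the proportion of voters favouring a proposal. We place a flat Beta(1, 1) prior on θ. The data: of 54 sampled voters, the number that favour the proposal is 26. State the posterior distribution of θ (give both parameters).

The binomial likelihood is conjugate to the Beta prior: with 26 successes and 28 failures, the posterior is Beta(1+26, 1+28) = Beta(27, 29).

Posterior: Beta(27, 29)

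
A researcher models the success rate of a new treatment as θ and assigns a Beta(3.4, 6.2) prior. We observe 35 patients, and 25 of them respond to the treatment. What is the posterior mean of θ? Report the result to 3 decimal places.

The binomial likelihood is conjugate to the Beta prior: with 25 successes and 10 failures, the posterior is Beta(3.4+25, 6.2+10) = Beta(28.4, 16.2).
E[θ | data] = 28.4/(28.4+16.2) = 0.637.

Posterior mean ≈ 0.637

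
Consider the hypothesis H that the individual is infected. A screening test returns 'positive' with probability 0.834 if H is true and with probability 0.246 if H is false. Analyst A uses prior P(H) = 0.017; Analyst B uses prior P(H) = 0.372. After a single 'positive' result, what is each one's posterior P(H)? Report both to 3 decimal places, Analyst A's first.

The likelihood ratio for a 'positive' result is 0.834/0.246 = 3.3902.
Analyst A: prior odds 0.017/0.983 = 0.017294; posterior odds 0.058631; posterior probability 0.055.
Analyst B: prior odds 0.372/0.628 = 0.59236; posterior odds 2.0082; posterior probability 0.668.

Analyst A: 0.055; Analyst B: 0.668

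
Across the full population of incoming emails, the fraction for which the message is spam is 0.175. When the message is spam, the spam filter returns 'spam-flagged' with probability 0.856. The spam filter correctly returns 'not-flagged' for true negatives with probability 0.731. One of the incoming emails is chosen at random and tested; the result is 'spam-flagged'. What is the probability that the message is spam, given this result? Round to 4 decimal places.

Write H for 'the message is spam'. Prior odds H:¬H = 0.175/0.825 = 0.21212. For the 'spam-flagged' outcome, the likelihood ratio is 0.856/0.269 = 3.1822.
Posterior odds = 0.21212 × 3.1822 = 0.67500, so P(H|E) = 0.67500/(1+0.67500) = 0.4030.

P(H | E) ≈ 0.4030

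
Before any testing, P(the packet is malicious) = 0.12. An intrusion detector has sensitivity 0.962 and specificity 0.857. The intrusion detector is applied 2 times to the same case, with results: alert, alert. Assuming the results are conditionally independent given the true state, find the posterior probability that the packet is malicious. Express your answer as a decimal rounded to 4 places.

Let H be the event that the packet is malicious; start with P(H) = 0.12. P('alert'|H) = 0.962, P('alert'|¬H) = 0.143.
Update on result 1 ('alert'): P(H) ← 0.962·0.1200 / (0.962·0.1200 + 0.143·0.8800) = 0.11544/0.24128 = 0.4784.
Update on result 2 ('alert'): P(H) ← 0.962·0.4784 / (0.962·0.4784 + 0.143·0.5216) = 0.46027/0.53485 = 0.8606.

Posterior P(H) ≈ 0.8606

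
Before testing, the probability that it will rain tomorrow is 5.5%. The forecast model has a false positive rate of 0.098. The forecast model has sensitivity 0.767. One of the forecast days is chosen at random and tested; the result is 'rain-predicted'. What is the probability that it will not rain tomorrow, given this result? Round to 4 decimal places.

P(¬H | E) ≈ 0.6870

Let H be the event that it will rain tomorrow. P(H) = 0.055, so P(¬H) = 0.945. With E the 'rain-predicted' result, P(E|H) = 0.767 and P(E|¬H) = 0.098.
P(E) = 0.767·0.055 + 0.098·0.945 = 0.042185 + 0.092610 = 0.13479.
By Bayes' theorem, P(H|E) = 0.042185 / 0.13479 = 0.3130. Hence P(¬H|E) = 1 − 0.3130 = 0.6870.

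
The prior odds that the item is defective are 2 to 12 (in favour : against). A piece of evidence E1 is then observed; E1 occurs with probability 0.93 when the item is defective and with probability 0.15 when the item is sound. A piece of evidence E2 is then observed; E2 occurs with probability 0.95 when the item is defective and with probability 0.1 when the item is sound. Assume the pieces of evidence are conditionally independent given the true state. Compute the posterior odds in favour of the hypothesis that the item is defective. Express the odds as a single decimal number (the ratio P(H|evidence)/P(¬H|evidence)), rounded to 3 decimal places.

Prior odds = 2/12 = 0.16667.
Likelihood ratio for E1 = 0.93/0.15 = 6.2000.
Likelihood ratio for E2 = 0.95/0.1 = 9.5000.
Posterior odds = prior odds × LR₁ × LR₂ = 9.8167.

Posterior odds ≈ 9.817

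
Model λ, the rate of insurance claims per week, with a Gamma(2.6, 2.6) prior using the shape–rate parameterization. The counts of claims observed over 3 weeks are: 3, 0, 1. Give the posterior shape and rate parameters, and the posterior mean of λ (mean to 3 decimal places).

Total count ∑xᵢ = 4 over n = 3 weeks.
Gamma is conjugate to the Poisson likelihood: posterior is Gamma(shape = 2.6+4 = 6.6, rate = 2.6+3 = 5.6).
Posterior mean = shape/rate = 6.6/5.6 = 1.179.

Posterior: Gamma(shape=6.6, rate=5.6); mean ≈ 1.179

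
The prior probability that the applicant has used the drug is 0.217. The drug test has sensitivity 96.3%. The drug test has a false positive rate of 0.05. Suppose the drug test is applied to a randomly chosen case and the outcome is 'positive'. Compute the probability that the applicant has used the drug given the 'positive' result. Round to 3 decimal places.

Write H for 'the applicant has used the drug'. Prior odds H:¬H = 0.217/0.783 = 0.27714. For the 'positive' outcome, the likelihood ratio is 0.963/0.05 = 19.260.
Posterior odds = 0.27714 × 19.260 = 5.3377, so P(H|E) = 5.3377/(1+5.3377) = 0.842.

P(H | E) ≈ 0.842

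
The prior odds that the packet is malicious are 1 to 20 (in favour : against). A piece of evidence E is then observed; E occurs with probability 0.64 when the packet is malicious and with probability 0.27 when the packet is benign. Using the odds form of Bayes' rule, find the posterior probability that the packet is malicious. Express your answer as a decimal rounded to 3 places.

Prior odds = 1/20 = 0.050000. In log-odds, ln(0.050000) = -2.9957.
Add log likelihood ratio: ln(2.3704) = 0.86305.
Posterior log-odds = -2.1327, so posterior odds = exp(-2.1327) = 0.11852. Converting, P(H|E) = 0.11852/1.1185 = 0.106.

Posterior probability ≈ 0.106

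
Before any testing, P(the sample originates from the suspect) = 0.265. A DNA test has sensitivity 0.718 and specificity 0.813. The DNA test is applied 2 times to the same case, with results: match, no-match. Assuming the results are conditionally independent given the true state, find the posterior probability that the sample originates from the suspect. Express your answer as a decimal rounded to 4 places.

With H the event that the sample originates from the suspect, the joint likelihood of the observed sequence is P(data|H) = 0.718·0.282 = 0.20248 and P(data|¬H) = 0.187·0.813 = 0.15203.
Bayes: P(H|data) = 0.265·0.20248 / (0.265·0.20248 + 0.735·0.15203) = 0.053656/0.16540 = 0.3244.

Posterior P(H) ≈ 0.3244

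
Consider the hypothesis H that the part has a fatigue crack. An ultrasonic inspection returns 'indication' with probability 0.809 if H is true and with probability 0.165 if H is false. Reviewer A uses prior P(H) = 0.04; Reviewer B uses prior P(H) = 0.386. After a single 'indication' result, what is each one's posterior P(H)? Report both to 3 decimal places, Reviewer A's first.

The likelihood ratio for an 'indication' result is 0.809/0.165 = 4.9030.
Reviewer A: prior odds 0.04/0.96 = 0.041667; posterior odds 0.20429; posterior probability 0.170.
Reviewer B: prior odds 0.386/0.614 = 0.62866; posterior odds 3.0824; posterior probability 0.755.

Reviewer A: 0.170; Reviewer B: 0.755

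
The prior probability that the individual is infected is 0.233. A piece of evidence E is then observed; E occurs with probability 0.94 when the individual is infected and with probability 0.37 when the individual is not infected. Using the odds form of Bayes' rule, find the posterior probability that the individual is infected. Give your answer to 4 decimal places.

Prior odds = 0.233/(1−0.233) = 0.30378.
Likelihood ratio for E = 0.94/0.37 = 2.5405.
Posterior odds = prior odds × LR = 0.77177.
Posterior probability = odds/(1+odds) = 0.77177/1.7718 = 0.4356.

Posterior probability ≈ 0.4356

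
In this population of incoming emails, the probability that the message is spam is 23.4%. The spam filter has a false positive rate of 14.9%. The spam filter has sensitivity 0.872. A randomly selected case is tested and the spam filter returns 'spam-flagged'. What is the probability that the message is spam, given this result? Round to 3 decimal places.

Let H be the event that the message is spam. P(H) = 0.234, so P(¬H) = 0.766. With E the 'spam-flagged' result, P(E|H) = 0.872 and P(E|¬H) = 0.149.
P(E) = 0.872·0.234 + 0.149·0.766 = 0.20405 + 0.11413 = 0.31818.
By Bayes' theorem, P(H|E) = 0.20405 / 0.31818 = 0.641.

P(H | E) ≈ 0.641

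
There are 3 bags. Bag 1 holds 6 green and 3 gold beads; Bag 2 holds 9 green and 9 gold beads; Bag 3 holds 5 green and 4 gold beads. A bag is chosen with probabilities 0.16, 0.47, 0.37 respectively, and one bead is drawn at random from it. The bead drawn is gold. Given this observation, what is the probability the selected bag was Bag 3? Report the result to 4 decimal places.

Posterior probability ≈ 0.3632

P(gold|Bag 1) = 0.3333; P(gold|Bag 2) = 0.5; P(gold|Bag 3) = 0.4444.
Prior × likelihood for each source: 0.16·0.3333=0.05333, 0.47·0.5=0.2350, 0.37·0.4444=0.1644. Summing gives P(gold) = 0.45278.
P(Bag 3 | gold) = 0.1644 / 0.45278 = 0.3632.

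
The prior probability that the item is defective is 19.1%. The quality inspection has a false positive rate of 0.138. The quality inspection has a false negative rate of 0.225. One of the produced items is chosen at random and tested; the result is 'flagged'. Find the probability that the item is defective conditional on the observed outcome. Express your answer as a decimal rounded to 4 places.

P(H | E) ≈ 0.5701

Write H for 'the item is defective'. Prior odds H:¬H = 0.191/0.809 = 0.23609. For the 'flagged' outcome, the likelihood ratio is 0.775/0.138 = 5.6159.
Posterior odds = 0.23609 × 5.6159 = 1.3259, so P(H|E) = 1.3259/(1+1.3259) = 0.5701.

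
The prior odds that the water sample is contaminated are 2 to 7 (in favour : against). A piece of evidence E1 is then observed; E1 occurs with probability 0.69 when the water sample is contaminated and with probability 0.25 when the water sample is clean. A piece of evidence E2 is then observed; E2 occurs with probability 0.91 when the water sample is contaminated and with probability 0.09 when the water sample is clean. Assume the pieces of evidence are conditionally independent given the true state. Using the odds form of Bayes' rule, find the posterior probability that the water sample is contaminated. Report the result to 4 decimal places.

Posterior probability ≈ 0.8886

Prior odds = 2/7 = 0.28571. In log-odds, ln(0.28571) = -1.2528.
Add log likelihood ratios: ln(2.7600) + ln(10.111) = 3.3289.
Posterior log-odds = 2.0761, so posterior odds = exp(2.0761) = 7.9733. Converting, P(H|E) = 7.9733/8.9733 = 0.8886.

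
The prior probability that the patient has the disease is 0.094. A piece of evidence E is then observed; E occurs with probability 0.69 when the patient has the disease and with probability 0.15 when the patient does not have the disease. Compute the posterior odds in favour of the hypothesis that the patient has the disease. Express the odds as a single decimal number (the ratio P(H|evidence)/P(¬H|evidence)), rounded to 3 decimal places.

Posterior odds ≈ 0.477

Prior odds = 0.094/(1−0.094) = 0.10375. In log-odds, ln(0.10375) = -2.2657.
Add log likelihood ratio: ln(4.6000) = 1.5261.
Posterior log-odds = -0.73969, so posterior odds = exp(-0.73969) = 0.47726.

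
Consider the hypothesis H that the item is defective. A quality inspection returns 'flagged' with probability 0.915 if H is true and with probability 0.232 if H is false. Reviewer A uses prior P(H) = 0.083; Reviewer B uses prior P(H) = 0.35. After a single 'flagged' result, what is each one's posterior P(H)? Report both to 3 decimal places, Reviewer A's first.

Reviewer A: 0.263; Reviewer B: 0.680

The likelihood ratio for a 'flagged' result is 0.915/0.232 = 3.9440.
Reviewer A: prior odds 0.083/0.917 = 0.090513; posterior odds 0.35698; posterior probability 0.263.
Reviewer B: prior odds 0.35/0.65 = 0.53846; posterior odds 2.1237; posterior probability 0.680.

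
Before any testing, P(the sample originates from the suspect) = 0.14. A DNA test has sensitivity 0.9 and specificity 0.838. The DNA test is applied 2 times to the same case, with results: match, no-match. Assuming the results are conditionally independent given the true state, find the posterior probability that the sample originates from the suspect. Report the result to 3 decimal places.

Let H be the event that the sample originates from the suspect; start with P(H) = 0.14. P('match'|H) = 0.9, P('match'|¬H) = 0.162.
Update on result 1 ('match'): P(H) ← 0.9·0.1400 / (0.9·0.1400 + 0.162·0.8600) = 0.12600/0.26532 = 0.4749.
Update on result 2 ('no-match'): P(H) ← 0.1·0.4749 / (0.1·0.4749 + 0.838·0.5251) = 0.047490/0.48753 = 0.0974.

Posterior P(H) ≈ 0.097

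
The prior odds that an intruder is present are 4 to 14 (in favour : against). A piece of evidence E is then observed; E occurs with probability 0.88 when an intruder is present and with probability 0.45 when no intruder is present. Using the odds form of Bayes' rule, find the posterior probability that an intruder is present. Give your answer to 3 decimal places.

Posterior probability ≈ 0.358

Prior odds = 4/14 = 0.28571. In log-odds, ln(0.28571) = -1.2528.
Add log likelihood ratio: ln(1.9556) = 0.67067.
Posterior log-odds = -0.58209, so posterior odds = exp(-0.58209) = 0.55873. Converting, P(H|E) = 0.55873/1.5587 = 0.358.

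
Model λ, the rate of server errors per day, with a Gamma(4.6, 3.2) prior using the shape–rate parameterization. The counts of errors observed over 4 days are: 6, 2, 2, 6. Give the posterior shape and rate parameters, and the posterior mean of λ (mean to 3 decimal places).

Posterior: Gamma(shape=20.6, rate=7.2); mean ≈ 2.861

The Poisson likelihood adds the total count to the shape and the number of exposure periods to the rate. Here ∑xᵢ = 16 and n = 4, so shape 4.6→20.6 and rate 3.2→7.2.
E[λ | data] = 20.6/7.2 = 2.861.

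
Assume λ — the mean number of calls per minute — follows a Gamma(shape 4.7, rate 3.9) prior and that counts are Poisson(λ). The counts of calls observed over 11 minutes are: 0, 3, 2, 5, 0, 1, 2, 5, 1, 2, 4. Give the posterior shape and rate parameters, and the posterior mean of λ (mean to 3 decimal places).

The Poisson likelihood adds the total count to the shape and the number of exposure periods to the rate. Here ∑xᵢ = 25 and n = 11, so shape 4.7→29.7 and rate 3.9→14.9.
E[λ | data] = 29.7/14.9 = 1.993.

Posterior: Gamma(shape=29.7, rate=14.9); mean ≈ 1.993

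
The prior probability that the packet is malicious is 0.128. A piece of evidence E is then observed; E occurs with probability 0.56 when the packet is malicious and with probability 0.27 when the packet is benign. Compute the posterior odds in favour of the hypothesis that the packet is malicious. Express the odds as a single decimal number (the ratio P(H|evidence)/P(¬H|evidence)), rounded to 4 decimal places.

Prior odds = 0.128/(1−0.128) = 0.14679. In log-odds, ln(0.14679) = -1.9188.
Add log likelihood ratio: ln(2.0741) = 0.72951.
Posterior log-odds = -1.1892, so posterior odds = exp(-1.1892) = 0.30445.

Posterior odds ≈ 0.3045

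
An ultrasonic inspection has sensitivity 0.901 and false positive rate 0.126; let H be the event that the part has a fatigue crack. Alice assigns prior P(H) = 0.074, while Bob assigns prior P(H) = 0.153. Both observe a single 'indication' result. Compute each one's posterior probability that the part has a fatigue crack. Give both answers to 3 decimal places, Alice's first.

Alice: 0.364; Bob: 0.564

The likelihood ratio for an 'indication' result is 0.901/0.126 = 7.1508.
Alice: prior odds 0.074/0.926 = 0.079914; posterior odds 0.57145; posterior probability 0.364.
Bob: prior odds 0.153/0.847 = 0.18064; posterior odds 1.2917; posterior probability 0.564.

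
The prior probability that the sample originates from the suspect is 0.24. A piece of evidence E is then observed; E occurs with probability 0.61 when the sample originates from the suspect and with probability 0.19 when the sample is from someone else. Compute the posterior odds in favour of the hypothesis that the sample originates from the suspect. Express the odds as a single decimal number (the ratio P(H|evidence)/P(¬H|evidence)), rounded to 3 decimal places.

Prior odds = 0.24/(1−0.24) = 0.31579. In log-odds, ln(0.31579) = -1.1527.
Add log likelihood ratio: ln(3.2105) = 1.1664.
Posterior log-odds = 0.013755, so posterior odds = exp(0.013755) = 1.0139.

Posterior odds ≈ 1.014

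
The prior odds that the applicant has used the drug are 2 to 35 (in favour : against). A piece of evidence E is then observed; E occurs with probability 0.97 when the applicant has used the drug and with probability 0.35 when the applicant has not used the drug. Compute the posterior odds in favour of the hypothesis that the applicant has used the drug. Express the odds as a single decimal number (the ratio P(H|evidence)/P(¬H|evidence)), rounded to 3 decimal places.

Posterior odds ≈ 0.158

Prior odds = 2/35 = 0.057143.
Likelihood ratio for E = 0.97/0.35 = 2.7714.
Posterior odds = prior odds × LR = 0.15837.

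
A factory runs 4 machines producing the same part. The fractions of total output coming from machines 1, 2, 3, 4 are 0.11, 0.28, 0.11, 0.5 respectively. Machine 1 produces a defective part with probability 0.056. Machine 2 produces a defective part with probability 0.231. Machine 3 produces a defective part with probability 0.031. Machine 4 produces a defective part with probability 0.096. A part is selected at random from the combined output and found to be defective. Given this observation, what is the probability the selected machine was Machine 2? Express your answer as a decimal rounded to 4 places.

Posterior probability ≈ 0.5291

P(defective|M1) = 0.056; P(defective|M2) = 0.231; P(defective|M3) = 0.031; P(defective|M4) = 0.096.
Prior × likelihood for each source: 0.11·0.056=0.006160, 0.28·0.231=0.06468, 0.11·0.031=0.003410, 0.5·0.096=0.04800. Summing gives P(defective) = 0.12225.
P(Machine 2 | defective) = 0.06468 / 0.12225 = 0.5291.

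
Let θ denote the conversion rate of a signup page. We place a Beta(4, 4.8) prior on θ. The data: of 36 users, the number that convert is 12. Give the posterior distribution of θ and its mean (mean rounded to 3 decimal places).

The binomial likelihood is conjugate to the Beta prior: with 12 successes and 24 failures, the posterior is Beta(4+12, 4.8+24) = Beta(16, 28.8).
Posterior mean = α/(α+β) = 16/44.8 = 0.357.

Posterior: Beta(16, 28.8); mean ≈ 0.357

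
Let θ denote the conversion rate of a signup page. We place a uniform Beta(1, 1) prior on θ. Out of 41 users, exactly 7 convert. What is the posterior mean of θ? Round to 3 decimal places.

Observing 7 successes and 34 failures updates Beta(1, 1) by adding the success and failure counts to the two shape parameters: α = 1+7 = 8, β = 1+34 = 35.
E[θ | data] = 8/(8+35) = 0.186.

Posterior mean ≈ 0.186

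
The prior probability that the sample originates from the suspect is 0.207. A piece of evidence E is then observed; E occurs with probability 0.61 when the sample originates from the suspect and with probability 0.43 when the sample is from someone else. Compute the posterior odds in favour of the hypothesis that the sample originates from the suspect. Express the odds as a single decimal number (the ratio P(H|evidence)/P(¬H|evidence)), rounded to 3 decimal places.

Prior odds = 0.207/(1−0.207) = 0.26103. In log-odds, ln(0.26103) = -1.3431.
Add log likelihood ratio: ln(1.4186) = 0.34967.
Posterior log-odds = -0.99343, so posterior odds = exp(-0.99343) = 0.37030.

Posterior odds ≈ 0.370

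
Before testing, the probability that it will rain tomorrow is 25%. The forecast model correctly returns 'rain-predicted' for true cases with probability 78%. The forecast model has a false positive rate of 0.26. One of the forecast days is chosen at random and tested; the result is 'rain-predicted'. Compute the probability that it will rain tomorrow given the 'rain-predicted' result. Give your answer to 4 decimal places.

Let H be the event that it will rain tomorrow. P(H) = 0.25, so P(¬H) = 0.75. With E the 'rain-predicted' result, P(E|H) = 0.78 and P(E|¬H) = 0.26.
P(E) = 0.78·0.25 + 0.26·0.75 = 0.19500 + 0.19500 = 0.39000.
By Bayes' theorem, P(H|E) = 0.19500 / 0.39000 = 0.5000.

P(H | E) ≈ 0.5000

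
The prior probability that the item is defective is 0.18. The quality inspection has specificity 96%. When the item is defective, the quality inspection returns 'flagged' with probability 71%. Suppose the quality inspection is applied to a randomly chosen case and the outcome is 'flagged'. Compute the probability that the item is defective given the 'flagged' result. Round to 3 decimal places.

Write H for 'the item is defective'. Prior odds H:¬H = 0.18/0.82 = 0.21951. For the 'flagged' outcome, the likelihood ratio is 0.71/0.04 = 17.750.
Posterior odds = 0.21951 × 17.750 = 3.8963, so P(H|E) = 3.8963/(1+3.8963) = 0.796.

P(H | E) ≈ 0.796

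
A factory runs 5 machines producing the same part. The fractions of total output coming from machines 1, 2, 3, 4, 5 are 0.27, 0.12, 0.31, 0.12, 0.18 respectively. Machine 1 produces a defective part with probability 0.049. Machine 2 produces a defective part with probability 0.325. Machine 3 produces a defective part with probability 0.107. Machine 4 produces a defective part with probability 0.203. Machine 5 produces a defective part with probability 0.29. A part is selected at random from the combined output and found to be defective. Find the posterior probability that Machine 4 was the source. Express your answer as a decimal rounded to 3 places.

Posterior probability ≈ 0.150

P(defective|M1) = 0.049; P(defective|M2) = 0.325; P(defective|M3) = 0.107; P(defective|M4) = 0.203; P(defective|M5) = 0.29.
Prior × likelihood for each source: 0.27·0.049=0.01323, 0.12·0.325=0.03900, 0.31·0.107=0.03317, 0.12·0.203=0.02436, 0.18·0.29=0.05220. Summing gives P(defective) = 0.16196.
P(Machine 4 | defective) = 0.02436 / 0.16196 = 0.150.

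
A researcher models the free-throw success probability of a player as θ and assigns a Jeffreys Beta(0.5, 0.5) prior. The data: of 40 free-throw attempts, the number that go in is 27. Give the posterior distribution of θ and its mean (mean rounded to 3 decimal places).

Observing 27 successes and 13 failures updates Beta(0.5, 0.5) by adding the success and failure counts to the two shape parameters: α = 0.5+27 = 27.5, β = 0.5+13 = 13.5.
Posterior mean = α/(α+β) = 27.5/41 = 0.671.

Posterior: Beta(27.5, 13.5); mean ≈ 0.671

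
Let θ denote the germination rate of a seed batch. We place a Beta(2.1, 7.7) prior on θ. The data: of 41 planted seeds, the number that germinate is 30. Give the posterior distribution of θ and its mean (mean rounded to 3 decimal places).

The binomial likelihood is conjugate to the Beta prior: with 30 successes and 11 failures, the posterior is Beta(2.1+30, 7.7+11) = Beta(32.1, 18.7).
Posterior mean = α/(α+β) = 32.1/50.8 = 0.632.

Posterior: Beta(32.1, 18.7); mean ≈ 0.632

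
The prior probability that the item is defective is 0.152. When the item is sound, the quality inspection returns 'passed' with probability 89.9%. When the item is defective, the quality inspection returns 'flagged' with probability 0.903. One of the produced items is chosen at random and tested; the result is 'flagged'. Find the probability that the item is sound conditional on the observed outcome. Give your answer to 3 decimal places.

Let H be the event that the item is defective. P(H) = 0.152, so P(¬H) = 0.848. With E the 'flagged' result, P(E|H) = 0.903 and P(E|¬H) = 0.101.
P(E) = 0.903·0.152 + 0.101·0.848 = 0.13726 + 0.085648 = 0.22290.
By Bayes' theorem, P(H|E) = 0.13726 / 0.22290 = 0.616. Hence P(¬H|E) = 1 − 0.616 = 0.384.

P(¬H | E) ≈ 0.384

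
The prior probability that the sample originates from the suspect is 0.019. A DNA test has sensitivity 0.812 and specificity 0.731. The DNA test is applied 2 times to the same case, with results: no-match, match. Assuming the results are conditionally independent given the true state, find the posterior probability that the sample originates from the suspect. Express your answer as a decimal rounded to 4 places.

Posterior P(H) ≈ 0.0148

Let H be the event that the sample originates from the suspect; start with P(H) = 0.019. P('match'|H) = 0.812, P('match'|¬H) = 0.269.
Update on result 1 ('no-match'): P(H) ← 0.188·0.0190 / (0.188·0.0190 + 0.731·0.9810) = 0.0035720/0.72068 = 0.0050.
Update on result 2 ('match'): P(H) ← 0.812·0.0050 / (0.812·0.0050 + 0.269·0.9950) = 0.0040246/0.27169 = 0.0148.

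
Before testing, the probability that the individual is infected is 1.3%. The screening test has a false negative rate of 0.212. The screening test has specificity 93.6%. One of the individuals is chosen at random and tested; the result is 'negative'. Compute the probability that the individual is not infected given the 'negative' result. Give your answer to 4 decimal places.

P(¬H | E) ≈ 0.9970

Let H be the event that the individual is infected. P(H) = 0.013, so P(¬H) = 0.987. With E the 'negative' result, P(E|H) = 0.212 and P(E|¬H) = 0.936.
P(E) = 0.212·0.013 + 0.936·0.987 = 0.0027560 + 0.92383 = 0.92659.
By Bayes' theorem, P(H|E) = 0.0027560 / 0.92659 = 0.0030. Hence P(¬H|E) = 1 − 0.0030 = 0.9970.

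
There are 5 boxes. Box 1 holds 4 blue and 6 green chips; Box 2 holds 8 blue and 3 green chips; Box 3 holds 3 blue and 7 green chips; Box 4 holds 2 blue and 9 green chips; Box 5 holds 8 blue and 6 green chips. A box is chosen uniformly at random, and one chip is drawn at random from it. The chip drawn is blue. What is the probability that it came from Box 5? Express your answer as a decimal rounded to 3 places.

P(blue|Box 1) = 0.4; P(blue|Box 2) = 0.7273; P(blue|Box 3) = 0.3; P(blue|Box 4) = 0.1818; P(blue|Box 5) = 0.5714.
Prior × likelihood for each source: 0.2·0.4=0.08000, 0.2·0.7273=0.1455, 0.2·0.3=0.06000, 0.2·0.1818=0.03636, 0.2·0.5714=0.1143. Summing gives P(blue) = 0.43610.
P(Box 5 | blue) = 0.1143 / 0.43610 = 0.262.

Posterior probability ≈ 0.262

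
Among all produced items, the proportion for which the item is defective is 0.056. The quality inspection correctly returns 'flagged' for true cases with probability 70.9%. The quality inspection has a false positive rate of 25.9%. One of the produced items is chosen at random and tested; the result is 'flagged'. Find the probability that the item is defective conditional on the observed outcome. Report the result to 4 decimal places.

Write H for 'the item is defective'. Prior odds H:¬H = 0.056/0.944 = 0.059322. For the 'flagged' outcome, the likelihood ratio is 0.709/0.259 = 2.7375.
Posterior odds = 0.059322 × 2.7375 = 0.16239, so P(H|E) = 0.16239/(1+0.16239) = 0.1397.

P(H | E) ≈ 0.1397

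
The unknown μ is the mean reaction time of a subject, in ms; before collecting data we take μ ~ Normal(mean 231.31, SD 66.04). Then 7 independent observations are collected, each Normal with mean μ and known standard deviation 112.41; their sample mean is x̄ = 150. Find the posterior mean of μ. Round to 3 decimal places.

Posterior mean ≈ 173.802

Prior precision 1/τ₀² = 1/66.04² = 0.00022929; data precision n/σ² = 7/112.41² = 0.00055397.
Posterior precision = 0.00022929 + 0.00055397 = 0.00078326.
Posterior mean = (0.00022929·231.31 + 0.00055397·150) / 0.00078326 = 173.802.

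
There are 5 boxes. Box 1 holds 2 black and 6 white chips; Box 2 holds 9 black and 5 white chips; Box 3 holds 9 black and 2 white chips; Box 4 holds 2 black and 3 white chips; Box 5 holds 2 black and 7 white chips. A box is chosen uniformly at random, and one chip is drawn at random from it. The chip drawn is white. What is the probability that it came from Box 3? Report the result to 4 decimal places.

Posterior probability ≈ 0.0682

Tabulate prior·likelihood by source: [1] prior 0.2, lik 0.75, product 0.1500; [2] prior 0.2, lik 0.3571, product 0.07143; [3] prior 0.2, lik 0.1818, product 0.03636; [4] prior 0.2, lik 0.6, product 0.1200; [5] prior 0.2, lik 0.7778, product 0.1556.
Normalizing constant = 0.53335; the posterior for Box 3 is its product over the sum, 0.03636/0.53335 = 0.0682.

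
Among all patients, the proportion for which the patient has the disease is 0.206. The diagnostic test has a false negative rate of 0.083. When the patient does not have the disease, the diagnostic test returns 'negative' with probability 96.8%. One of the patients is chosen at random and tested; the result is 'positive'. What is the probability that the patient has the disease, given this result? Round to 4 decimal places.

Let H be the event that the patient has the disease. P(H) = 0.206, so P(¬H) = 0.794. With E the 'positive' result, P(E|H) = 0.917 and P(E|¬H) = 0.032.
P(E) = 0.917·0.206 + 0.032·0.794 = 0.18890 + 0.025408 = 0.21431.
By Bayes' theorem, P(H|E) = 0.18890 / 0.21431 = 0.8814.

P(H | E) ≈ 0.8814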